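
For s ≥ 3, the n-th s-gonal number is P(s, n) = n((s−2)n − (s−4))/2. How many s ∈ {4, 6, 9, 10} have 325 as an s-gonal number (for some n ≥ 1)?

s = 4: P(4, 18) = 324 and P(4, 19) = 361; 325 is not s-gonal.
s = 6: P(6, 13) = 325. ✓
s = 9: P(9, 10) = 325. ✓
s = 10: P(10, 9) = 297 and P(10, 10) = 370; 325 is not s-gonal.
Hits: s ∈ {6, 9} → 2.

2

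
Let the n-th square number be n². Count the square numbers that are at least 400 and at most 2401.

30

The n-th square number is n².
Smallest index with value ≥ 400: n = 20 (giving 400).
Largest index with value ≤ 2401: n = 49 (giving 2401).
Indices 20 through 49: 30 terms.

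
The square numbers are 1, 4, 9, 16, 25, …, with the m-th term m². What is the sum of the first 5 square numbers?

Σ_{i=1}^{5} i² = 5·6·11/6 = 55.

55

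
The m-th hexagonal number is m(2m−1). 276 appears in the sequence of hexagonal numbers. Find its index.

12

Set n(2n−1) = 276, giving 2n² − n − 276 = 0.
The discriminant is 1 + 8·276 = 2209, and √2209 = 47.
So n = (1 + 47) / 4 = 48/4 = 12.
Check: 12·(2·12 − 1) = 276. ✓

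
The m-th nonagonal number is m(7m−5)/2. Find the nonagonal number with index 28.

2674

The 28th nonagonal number is n(7n−5)/2 with n = 28.
28·(7·28 − 5)/2 = 28·191/2 = 2674.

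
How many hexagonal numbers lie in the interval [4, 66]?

The n-th hexagonal number is n(2n−1).
Smallest index with value ≥ 4: n = 2 (giving 6).
Largest index with value ≤ 66: n = 6 (giving 66).
Indices 2 through 6: 5 terms.

5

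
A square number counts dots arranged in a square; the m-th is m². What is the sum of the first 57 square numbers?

63365

Σ_{i=1}^{57} i² = 57·58·115/6 = 63365.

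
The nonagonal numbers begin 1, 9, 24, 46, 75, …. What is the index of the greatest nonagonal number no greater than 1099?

Solve n(7n−5)/2 ≤ 1099 for integer n.
n = 18 gives 1089 ≤ 1099, while n = 19 gives 1216 > 1099; so the answer is index 18.

18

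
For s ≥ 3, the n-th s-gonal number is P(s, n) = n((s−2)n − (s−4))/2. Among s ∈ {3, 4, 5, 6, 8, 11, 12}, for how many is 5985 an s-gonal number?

2

s = 3: P(3, 108) = 5886 and P(3, 109) = 5995; 5985 is not s-gonal.
s = 4: P(4, 77) = 5929 and P(4, 78) = 6084; 5985 is not s-gonal.
s = 5: P(5, 63) = 5922 and P(5, 64) = 6112; 5985 is not s-gonal.
s = 6: P(6, 54) = 5778 and P(6, 55) = 5995; 5985 is not s-gonal.
s = 8: P(8, 45) = 5985. ✓
s = 11: P(11, 36) = 5706 and P(11, 37) = 6031; 5985 is not s-gonal.
s = 12: P(12, 35) = 5985. ✓
Hits: s ∈ {8, 12} → 2.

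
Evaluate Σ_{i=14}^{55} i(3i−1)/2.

83517

Σ i(3i−1)/2 = (3Σi² − Σi) / 2 over i = 14..55.
Σi = 1540 − 91 = 1449 and Σi² = 56980 − 819 = 56161.
(3·56161 − 1·1449) / 2 = 167034/2 = 83517.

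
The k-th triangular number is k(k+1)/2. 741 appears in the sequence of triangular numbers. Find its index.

Set n(n+1)/2 = 741, giving n² + n − 1482 = 0.
The discriminant is 1 + 8·741 = 5929, and √5929 = 77.
So n = (-1 + 77) / 2 = 76/2 = 38.
Check: 38·39/2 = 741. ✓

38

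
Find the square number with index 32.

1024

32² = 1024.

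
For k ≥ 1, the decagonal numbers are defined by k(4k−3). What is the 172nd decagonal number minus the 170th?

2730

172·(4·172 − 3) = 117820 and 170·(4·170 − 3) = 115090.
Difference: 117820 − 115090 = 2730.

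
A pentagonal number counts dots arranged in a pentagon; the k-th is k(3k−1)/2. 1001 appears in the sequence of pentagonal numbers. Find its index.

26

Set n(3n−1)/2 = 1001, giving 3n² − n − 2002 = 0.
The discriminant is 1 + 24·1001 = 24025, and √24025 = 155.
So n = (1 + 155) / 6 = 156/6 = 26.
Check: 26·(3·26 − 1)/2 = 1001. ✓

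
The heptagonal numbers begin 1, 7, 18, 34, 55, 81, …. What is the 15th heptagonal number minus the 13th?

15·(5·15 − 3)/2 = 540 and 13·(5·13 − 3)/2 = 403.
Difference: 540 − 403 = 137.

137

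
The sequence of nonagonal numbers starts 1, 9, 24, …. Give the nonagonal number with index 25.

2125

The 25th nonagonal number is n(7n−5)/2 with n = 25.
25·(7·25 − 5)/2 = 25·170/2 = 25·85 = 2125.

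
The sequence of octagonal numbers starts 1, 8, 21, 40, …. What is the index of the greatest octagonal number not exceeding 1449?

Solve n(3n−2) ≤ 1449 for integer n.
n = 22 gives 1408 ≤ 1449, while n = 23 gives 1541 > 1449; so the answer is index 22.

22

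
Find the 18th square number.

The 18th square number is n² with n = 18.
18² = 324.

324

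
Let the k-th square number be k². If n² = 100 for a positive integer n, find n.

10

We need n² = 100, so n = √100 = 10.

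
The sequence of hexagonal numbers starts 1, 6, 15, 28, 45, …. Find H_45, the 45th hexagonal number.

The 45th hexagonal number is n(2n−1) with n = 45.
45·(2·45 − 1) = 45·89 = 4005.

4005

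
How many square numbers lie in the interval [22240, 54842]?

85

The n-th square number is n².
Smallest index with value ≥ 22240: n = 150 (giving 22500).
Largest index with value ≤ 54842: n = 234 (giving 54756).
Indices 150 through 234: 85 terms.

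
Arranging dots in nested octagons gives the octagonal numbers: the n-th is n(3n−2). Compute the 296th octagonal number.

The 296th octagonal number is n(3n−2) with n = 296.
296·(3·296 − 2) = 296·886 = 262256.

262256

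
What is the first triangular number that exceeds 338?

Solve n(n+1)/2 > 338 for integer n.
The largest n with value ≤ 338 is 25 (since 325 ≤ 338 < 351), so the first above is n = 26, value 351.

351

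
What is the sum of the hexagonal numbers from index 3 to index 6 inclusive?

Σ i(2i−1) = 2Σi² − Σi over i = 3..6.
Σi = 21 − 3 = 18 and Σi² = 91 − 5 = 86.
2·86 − 1·18 = 154.

154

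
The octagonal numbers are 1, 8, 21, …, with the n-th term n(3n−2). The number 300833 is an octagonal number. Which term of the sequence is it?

317

Set n(3n−2) = 300833, giving 3n² − 2n − 300833 = 0.
The discriminant is 4 + 12·300833 = 3610000, and √3610000 = 1900.
So n = (2 + 1900) / 6 = 1902/6 = 317.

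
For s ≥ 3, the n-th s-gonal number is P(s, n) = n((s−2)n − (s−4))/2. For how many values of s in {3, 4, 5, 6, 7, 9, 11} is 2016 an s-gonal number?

s = 3: P(3, 63) = 2016. ✓
s = 4: P(4, 44) = 1936 and P(4, 45) = 2025; 2016 is not s-gonal.
s = 5: P(5, 36) = 1926 and P(5, 37) = 2035; 2016 is not s-gonal.
s = 6: P(6, 32) = 2016. ✓
s = 7: P(7, 28) = 1918 and P(7, 29) = 2059; 2016 is not s-gonal.
s = 9: P(9, 24) = 1956 and P(9, 25) = 2125; 2016 is not s-gonal.
s = 11: P(11, 21) = 1911 and P(11, 22) = 2101; 2016 is not s-gonal.
Hits: s ∈ {3, 6} → 2.

2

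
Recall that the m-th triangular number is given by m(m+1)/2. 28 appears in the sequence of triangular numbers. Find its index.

Set n(n+1)/2 = 28, giving n² + n − 56 = 0.
So n = (-1 + 15) / 2 = 14/2 = 7.

7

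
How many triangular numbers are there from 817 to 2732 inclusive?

The n-th triangular number is n(n+1)/2.
Smallest index with value ≥ 817: n = 40 (giving 820).
Largest index with value ≤ 2732: n = 73 (giving 2701).
Indices 40 through 73: 34 terms.

34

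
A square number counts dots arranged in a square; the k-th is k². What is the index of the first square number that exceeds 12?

4

Solve n² > 12 for integer n.
The largest n with value ≤ 12 is 3 (since 9 ≤ 12 < 16), so the first above is n = 4, value 16.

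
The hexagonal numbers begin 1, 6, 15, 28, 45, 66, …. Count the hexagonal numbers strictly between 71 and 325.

6

The n-th hexagonal number is n(2n−1).
Smallest index with value > 71: n = 7 (giving 91).
Largest index with value < 325: n = 12 (giving 276).
Indices 7 through 12: 6 terms.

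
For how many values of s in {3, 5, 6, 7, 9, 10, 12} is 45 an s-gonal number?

s = 3: P(3, 9) = 45. ✓
s = 5: P(5, 5) = 35 and P(5, 6) = 51; 45 is not s-gonal.
s = 6: P(6, 5) = 45. ✓
s = 7: P(7, 4) = 34 and P(7, 5) = 55; 45 is not s-gonal.
s = 9: P(9, 3) = 24 and P(9, 4) = 46; 45 is not s-gonal.
s = 10: P(10, 3) = 27 and P(10, 4) = 52; 45 is not s-gonal.
s = 12: P(12, 3) = 33 and P(12, 4) = 64; 45 is not s-gonal.
Hits: s ∈ {3, 6} → 2.

2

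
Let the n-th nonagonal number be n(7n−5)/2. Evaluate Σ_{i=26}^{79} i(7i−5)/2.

559755

Σ i(7i−5)/2 = (7Σi² − 5Σi) / 2 over i = 26..79.
Σi = 3160 − 325 = 2835 and Σi² = 167480 − 5525 = 161955.
(7·161955 − 5·2835) / 2 = 1119510/2 = 559755.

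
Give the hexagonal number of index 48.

The 48th hexagonal number is n(2n−1) with n = 48.
48·(2·48 − 1) = 48·95 = 4560.

4560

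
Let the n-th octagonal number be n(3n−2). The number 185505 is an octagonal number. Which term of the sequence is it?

249

Set n(3n−2) = 185505, giving 3n² − 2n − 185505 = 0.
So n = (2 + 1492) / 6 = 1494/6 = 249.
Check: 249·(3·249 − 2) = 185505. ✓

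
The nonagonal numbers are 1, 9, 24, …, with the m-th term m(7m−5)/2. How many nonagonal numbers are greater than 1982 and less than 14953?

41

The n-th nonagonal number is n(7n−5)/2.
Smallest index with value > 1982: n = 25 (giving 2125).
Largest index with value < 14953: n = 65 (giving 14625).
Indices 25 through 65: 41 terms.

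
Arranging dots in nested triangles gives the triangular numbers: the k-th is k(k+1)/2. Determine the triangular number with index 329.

54285

329·330/2 = 108570/2 = 54285.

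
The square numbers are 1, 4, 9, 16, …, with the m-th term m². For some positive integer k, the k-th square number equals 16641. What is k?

We need n² = 16641, so n = √16641 = 129.

129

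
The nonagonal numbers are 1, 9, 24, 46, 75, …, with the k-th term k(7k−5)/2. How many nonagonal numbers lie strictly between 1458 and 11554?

37

The n-th nonagonal number is n(7n−5)/2.
Smallest index with value > 1458: n = 21 (giving 1491).
Largest index with value < 11554: n = 57 (giving 11229).
Indices 21 through 57: 37 terms.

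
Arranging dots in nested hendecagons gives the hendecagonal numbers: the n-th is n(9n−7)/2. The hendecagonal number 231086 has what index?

227

Set n(9n−7)/2 = 231086, giving 9n² − 7n − 462172 = 0.
So n = (7 + 4079) / 18 = 4086/18 = 227.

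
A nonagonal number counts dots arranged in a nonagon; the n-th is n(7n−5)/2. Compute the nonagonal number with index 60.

12450

The 60th nonagonal number is n(7n−5)/2 with n = 60.
60·(7·60 − 5)/2 = 60·415/2 = 12450.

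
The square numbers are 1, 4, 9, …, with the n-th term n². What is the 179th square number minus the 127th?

15912

179² = 32041 and 127² = 16129.
Difference: 32041 − 16129 = 15912.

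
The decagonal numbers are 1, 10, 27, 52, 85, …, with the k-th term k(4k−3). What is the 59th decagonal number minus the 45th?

59·(4·59 − 3) = 13747 and 45·(4·45 − 3) = 7965.
Difference: 13747 − 7965 = 5782.

5782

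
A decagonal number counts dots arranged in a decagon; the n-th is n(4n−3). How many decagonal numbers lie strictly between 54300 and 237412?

The n-th decagonal number is n(4n−3).
Smallest index with value > 54300: n = 117 (giving 54405).
Largest index with value < 237412: n = 243 (giving 235467).
Indices 117 through 243: 127 terms.

127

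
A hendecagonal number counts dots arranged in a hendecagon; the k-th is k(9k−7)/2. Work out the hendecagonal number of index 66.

19371

The 66th hendecagonal number is n(9n−7)/2 with n = 66.
66·(9·66 − 7)/2 = 66·587/2 = 19371.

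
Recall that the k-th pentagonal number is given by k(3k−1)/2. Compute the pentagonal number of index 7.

The 7th pentagonal number is n(3n−1)/2 with n = 7.
7·(3·7 − 1)/2 = 7·20/2 = 7·10 = 70.

70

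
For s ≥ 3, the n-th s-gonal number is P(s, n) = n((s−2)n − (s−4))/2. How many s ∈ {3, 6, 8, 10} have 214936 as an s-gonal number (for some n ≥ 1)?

s = 3: P(3, 655) = 214840 and P(3, 656) = 215496; 214936 is not s-gonal.
s = 6: P(6, 328) = 214840 and P(6, 329) = 216153; 214936 is not s-gonal.
s = 8: P(8, 268) = 214936. ✓
s = 10: P(10, 232) = 214600 and P(10, 233) = 216457; 214936 is not s-gonal.
Hits: s ∈ {8} → 1.

1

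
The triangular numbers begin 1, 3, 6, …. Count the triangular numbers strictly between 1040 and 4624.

50

The n-th triangular number is n(n+1)/2.
Smallest index with value > 1040: n = 46 (giving 1081).
Largest index with value < 4624: n = 95 (giving 4560).
Indices 46 through 95: 50 terms.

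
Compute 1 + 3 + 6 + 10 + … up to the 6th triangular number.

Σ i(i+1)/2 = (Σi² + Σi) / 2 over i = 1..6.
Σi = 21 and Σi² = 91.
(1·91 + 1·21) / 2 = 112/2 = 56.

56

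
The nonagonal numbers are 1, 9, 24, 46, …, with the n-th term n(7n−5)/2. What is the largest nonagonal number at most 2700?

2674

Solve n(7n−5)/2 ≤ 2700 for integer n.
n = 28 gives 2674 ≤ 2700, while n = 29 gives 2871 > 2700; so the answer is 2674.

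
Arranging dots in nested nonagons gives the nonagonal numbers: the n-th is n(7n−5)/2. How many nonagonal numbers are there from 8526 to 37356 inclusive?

The n-th nonagonal number is n(7n−5)/2.
Smallest index with value ≥ 8526: n = 50 (giving 8625).
Largest index with value ≤ 37356: n = 103 (giving 36874).
Indices 50 through 103: 54 terms.

54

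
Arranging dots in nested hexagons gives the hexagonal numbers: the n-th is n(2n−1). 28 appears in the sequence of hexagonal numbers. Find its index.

4

Set n(2n−1) = 28, giving 2n² − n − 28 = 0.
So n = (1 + 15) / 4 = 16/4 = 4.
Check: 4·(2·4 − 1) = 28. ✓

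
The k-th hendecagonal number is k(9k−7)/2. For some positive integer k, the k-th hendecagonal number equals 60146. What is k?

Set n(9n−7)/2 = 60146, giving 9n² − 7n − 120292 = 0.
So n = (7 + 2081) / 18 = 2088/18 = 116.
Check: 116·(9·116 − 7)/2 = 60146. ✓

116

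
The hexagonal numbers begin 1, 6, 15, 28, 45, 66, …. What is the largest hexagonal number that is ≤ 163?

Solve n(2n−1) ≤ 163 for integer n.
n = 9 gives 153 ≤ 163, while n = 10 gives 190 > 163; so the answer is 153.

153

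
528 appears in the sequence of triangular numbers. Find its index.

Set n(n+1)/2 = 528, giving n² + n − 1056 = 0.
So n = (-1 + 65) / 2 = 64/2 = 32.

32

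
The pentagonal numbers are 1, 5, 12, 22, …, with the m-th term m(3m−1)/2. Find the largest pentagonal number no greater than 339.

330

Solve n(3n−1)/2 ≤ 339 for integer n.
n = 15 gives 330 ≤ 339, while n = 16 gives 376 > 339; so the answer is 330.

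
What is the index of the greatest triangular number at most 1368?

51

Solve n(n+1)/2 ≤ 1368 for integer n.
n = 51 gives 1326 ≤ 1368, while n = 52 gives 1378 > 1368; so the answer is index 51.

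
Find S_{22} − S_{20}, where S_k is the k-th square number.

22² = 484 and 20² = 400.
Difference: 484 − 400 = 84.

84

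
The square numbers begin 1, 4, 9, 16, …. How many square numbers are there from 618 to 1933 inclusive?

19

The n-th square number is n².
Smallest index with value ≥ 618: n = 25 (giving 625).
Largest index with value ≤ 1933: n = 43 (giving 1849).
Indices 25 through 43: 19 terms.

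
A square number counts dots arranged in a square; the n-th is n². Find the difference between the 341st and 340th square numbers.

681

n² − (n−1)² = 2n − 1, so 341² − 340² = 2·341 − 1 = 681.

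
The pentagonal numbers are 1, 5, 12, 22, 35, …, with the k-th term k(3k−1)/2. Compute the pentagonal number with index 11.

176

The 11th pentagonal number is n(3n−1)/2 with n = 11.
11·(3·11 − 1)/2 = 11·32/2 = 11·16 = 176.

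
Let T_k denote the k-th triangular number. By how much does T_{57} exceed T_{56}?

57

Consecutive triangular numbers differ by n: T_{57} − T_{56} = 57.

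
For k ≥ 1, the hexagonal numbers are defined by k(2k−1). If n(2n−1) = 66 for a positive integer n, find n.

6

Set n(2n−1) = 66, giving 2n² − n − 66 = 0.
So n = (1 + 23) / 4 = 24/4 = 6.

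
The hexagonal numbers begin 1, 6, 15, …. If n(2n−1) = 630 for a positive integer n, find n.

Set n(2n−1) = 630, giving 2n² − n − 630 = 0.
So n = (1 + 71) / 4 = 72/4 = 18.
Check: 18·(2·18 − 1) = 630. ✓

18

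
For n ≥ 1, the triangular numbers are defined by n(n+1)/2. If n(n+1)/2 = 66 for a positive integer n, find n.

11

Set n(n+1)/2 = 66, giving n² + n − 132 = 0.
The discriminant is 1 + 8·66 = 529, and √529 = 23.
So n = (-1 + 23) / 2 = 22/2 = 11.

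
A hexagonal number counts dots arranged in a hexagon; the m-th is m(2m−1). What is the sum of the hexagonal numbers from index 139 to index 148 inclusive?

Σ i(2i−1) = 2Σi² − Σi over i = 139..148.
Σi = 11026 − 9591 = 1435 and Σi² = 1091574 − 885569 = 206005.
2·206005 − 1·1435 = 410575.

410575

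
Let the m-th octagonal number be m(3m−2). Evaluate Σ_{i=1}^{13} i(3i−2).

2275

Σ i(3i−2) = 3Σi² − 2Σi over i = 1..13.
Σi = 91 and Σi² = 819.
3·819 − 2·91 = 2275.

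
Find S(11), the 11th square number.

121

11² = 121.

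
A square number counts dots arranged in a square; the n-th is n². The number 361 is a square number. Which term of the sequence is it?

We need n² = 361, so n = √361 = 19.
Check: 19² = 361. ✓

19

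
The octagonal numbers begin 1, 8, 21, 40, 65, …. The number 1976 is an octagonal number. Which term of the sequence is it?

26

Set n(3n−2) = 1976, giving 3n² − 2n − 1976 = 0.
The discriminant is 4 + 12·1976 = 23716, and √23716 = 154.
So n = (2 + 154) / 6 = 156/6 = 26.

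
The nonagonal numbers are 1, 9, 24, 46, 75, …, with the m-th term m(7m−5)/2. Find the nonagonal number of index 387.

The 387th nonagonal number is n(7n−5)/2 with n = 387.
387·(7·387 − 5)/2 = 387·2704/2 = 387·1352 = 523224.

523224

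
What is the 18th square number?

The 18th square number is n² with n = 18.
18² = 324.

324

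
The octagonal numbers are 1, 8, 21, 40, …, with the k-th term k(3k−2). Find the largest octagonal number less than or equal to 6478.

Solve n(3n−2) ≤ 6478 for integer n.
n = 46 gives 6256 ≤ 6478, while n = 47 gives 6533 > 6478; so the answer is 6256.

6256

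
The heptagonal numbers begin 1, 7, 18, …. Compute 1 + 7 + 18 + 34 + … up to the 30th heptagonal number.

22940

Σ i(5i−3)/2 = (5Σi² − 3Σi) / 2 over i = 1..30.
Σi = 465 and Σi² = 9455.
(5·9455 − 3·465) / 2 = 45880/2 = 22940.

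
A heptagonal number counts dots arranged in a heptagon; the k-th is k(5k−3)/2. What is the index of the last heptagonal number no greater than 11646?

68

Solve n(5n−3)/2 ≤ 11646 for integer n.
n = 68 gives 11458 ≤ 11646, while n = 69 gives 11799 > 11646; so the answer is index 68.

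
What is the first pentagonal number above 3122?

Solve n(3n−1)/2 > 3122 for integer n.
The largest n with value ≤ 3122 is 45 (since 3015 ≤ 3122 < 3151), so the first above is n = 46, value 3151.

3151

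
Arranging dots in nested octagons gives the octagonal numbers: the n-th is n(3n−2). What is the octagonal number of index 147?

The 147th octagonal number is n(3n−2) with n = 147.
147·(3·147 − 2) = 147·439 = 64533.

64533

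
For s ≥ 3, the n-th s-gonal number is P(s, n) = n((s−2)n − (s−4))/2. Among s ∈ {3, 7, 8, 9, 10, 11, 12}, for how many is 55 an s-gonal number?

2

s = 3: P(3, 10) = 55. ✓
s = 7: P(7, 5) = 55. ✓
s = 8: P(8, 4) = 40 and P(8, 5) = 65; 55 is not s-gonal.
s = 9: P(9, 4) = 46 and P(9, 5) = 75; 55 is not s-gonal.
s = 10: P(10, 4) = 52 and P(10, 5) = 85; 55 is not s-gonal.
s = 11: P(11, 3) = 30 and P(11, 4) = 58; 55 is not s-gonal.
s = 12: P(12, 3) = 33 and P(12, 4) = 64; 55 is not s-gonal.
Hits: s ∈ {3, 7} → 2.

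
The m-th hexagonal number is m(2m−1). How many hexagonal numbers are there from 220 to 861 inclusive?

11

The n-th hexagonal number is n(2n−1).
Smallest index with value ≥ 220: n = 11 (giving 231).
Largest index with value ≤ 861: n = 21 (giving 861).
Indices 11 through 21: 11 terms.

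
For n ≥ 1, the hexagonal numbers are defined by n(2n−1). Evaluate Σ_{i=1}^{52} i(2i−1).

95082

Σ i(2i−1) = 2Σi² − Σi over i = 1..52.
Σi = 1378 and Σi² = 48230.
2·48230 − 1·1378 = 95082.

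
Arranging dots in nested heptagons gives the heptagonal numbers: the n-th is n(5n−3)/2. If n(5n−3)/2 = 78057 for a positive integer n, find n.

177

Set n(5n−3)/2 = 78057, giving 5n² − 3n − 156114 = 0.
The discriminant is 9 + 40·78057 = 3122289, and √3122289 = 1767.
So n = (3 + 1767) / 10 = 1770/10 = 177.
Check: 177·(5·177 − 3)/2 = 78057. ✓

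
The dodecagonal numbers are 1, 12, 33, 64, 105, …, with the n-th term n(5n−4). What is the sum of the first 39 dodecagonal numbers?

99580

Σ i(5i−4) = 5Σi² − 4Σi over i = 1..39.
Σi = 780 and Σi² = 20540.
5·20540 − 4·780 = 99580.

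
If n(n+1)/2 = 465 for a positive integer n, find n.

30

Set n(n+1)/2 = 465, giving n² + n − 930 = 0.
The discriminant is 1 + 8·465 = 3721, and √3721 = 61.
So n = (-1 + 61) / 2 = 60/2 = 30.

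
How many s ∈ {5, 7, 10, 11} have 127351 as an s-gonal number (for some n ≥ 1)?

1

s = 5: P(5, 291) = 126876 and P(5, 292) = 127750; 127351 is not s-gonal.
s = 7: P(7, 226) = 127351. ✓
s = 10: P(10, 178) = 126202 and P(10, 179) = 127627; 127351 is not s-gonal.
s = 11: P(11, 168) = 126420 and P(11, 169) = 127933; 127351 is not s-gonal.
Hits: s ∈ {7} → 1.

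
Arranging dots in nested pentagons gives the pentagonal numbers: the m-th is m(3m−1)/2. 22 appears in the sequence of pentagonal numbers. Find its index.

4

Set n(3n−1)/2 = 22, giving 3n² − n − 44 = 0.
The discriminant is 1 + 24·22 = 529, and √529 = 23.
So n = (1 + 23) / 6 = 24/6 = 4.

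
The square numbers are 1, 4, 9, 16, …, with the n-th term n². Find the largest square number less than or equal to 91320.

91204

Solve n² ≤ 91320 for integer n.
n = 302 gives 91204 ≤ 91320, while n = 303 gives 91809 > 91320; so the answer is 91204.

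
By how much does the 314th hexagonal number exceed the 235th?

314·(2·314 − 1) = 196878 and 235·(2·235 − 1) = 110215.
Difference: 196878 − 110215 = 86663.

86663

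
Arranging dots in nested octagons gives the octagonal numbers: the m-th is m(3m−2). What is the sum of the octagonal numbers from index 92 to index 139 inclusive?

Σ i(3i−2) = 3Σi² − 2Σi over i = 92..139.
Σi = 9730 − 4186 = 5544 and Σi² = 904890 − 255346 = 649544.
3·649544 − 2·5544 = 1937544.

1937544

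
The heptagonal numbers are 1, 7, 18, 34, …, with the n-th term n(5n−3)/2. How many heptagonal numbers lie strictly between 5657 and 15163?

The n-th heptagonal number is n(5n−3)/2.
Smallest index with value > 5657: n = 48 (giving 5688).
Largest index with value < 15163: n = 78 (giving 15093).
Indices 48 through 78: 31 terms.

31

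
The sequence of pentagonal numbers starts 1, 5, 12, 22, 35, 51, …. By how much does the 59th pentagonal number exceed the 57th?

347

59·(3·59 − 1)/2 = 5192 and 57·(3·57 − 1)/2 = 4845.
Difference: 5192 − 4845 = 347.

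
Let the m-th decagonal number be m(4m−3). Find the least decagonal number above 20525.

Solve n(4n−3) > 20525 for integer n.
The largest n with value ≤ 20525 is 72 (since 20520 ≤ 20525 < 21097), so the first above is n = 73, value 21097.

21097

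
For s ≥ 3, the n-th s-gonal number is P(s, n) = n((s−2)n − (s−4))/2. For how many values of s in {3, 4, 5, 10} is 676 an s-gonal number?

1

s = 3: P(3, 36) = 666 and P(3, 37) = 703; 676 is not s-gonal.
s = 4: P(4, 26) = 676. ✓
s = 5: P(5, 21) = 651 and P(5, 22) = 715; 676 is not s-gonal.
s = 10: P(10, 13) = 637 and P(10, 14) = 742; 676 is not s-gonal.
Hits: s ∈ {4} → 1.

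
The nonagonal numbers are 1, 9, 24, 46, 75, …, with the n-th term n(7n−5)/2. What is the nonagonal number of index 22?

The 22nd nonagonal number is n(7n−5)/2 with n = 22.
22·(7·22 − 5)/2 = 22·149/2 = 1639.

1639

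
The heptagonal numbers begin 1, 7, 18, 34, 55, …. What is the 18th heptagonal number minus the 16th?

167

18·(5·18 − 3)/2 = 783 and 16·(5·16 − 3)/2 = 616.
Difference: 783 − 616 = 167.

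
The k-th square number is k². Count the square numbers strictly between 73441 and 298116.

274

The n-th square number is n².
Smallest index with value > 73441: n = 272 (giving 73984).
Largest index with value < 298116: n = 545 (giving 297025).
Indices 272 through 545: 274 terms.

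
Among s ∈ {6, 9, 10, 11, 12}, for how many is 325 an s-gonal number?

2

s = 6: P(6, 13) = 325. ✓
s = 9: P(9, 10) = 325. ✓
s = 10: P(10, 9) = 297 and P(10, 10) = 370; 325 is not s-gonal.
s = 11: P(11, 8) = 260 and P(11, 9) = 333; 325 is not s-gonal.
s = 12: P(12, 8) = 288 and P(12, 9) = 369; 325 is not s-gonal.
Hits: s ∈ {6, 9} → 2.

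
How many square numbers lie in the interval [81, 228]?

The n-th square number is n².
Smallest index with value ≥ 81: n = 9 (giving 81).
Largest index with value ≤ 228: n = 15 (giving 225).
Indices 9 through 15: 7 terms.

7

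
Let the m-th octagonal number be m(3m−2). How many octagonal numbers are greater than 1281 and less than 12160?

The n-th octagonal number is n(3n−2).
Smallest index with value > 1281: n = 22 (giving 1408).
Largest index with value < 12160: n = 63 (giving 11781).
Indices 22 through 63: 42 terms.

42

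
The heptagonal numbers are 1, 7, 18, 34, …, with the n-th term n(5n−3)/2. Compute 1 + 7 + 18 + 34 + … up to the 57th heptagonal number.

155933

Σ i(5i−3)/2 = (5Σi² − 3Σi) / 2 over i = 1..57.
Σi = 1653 and Σi² = 63365.
(5·63365 − 3·1653) / 2 = 311866/2 = 155933.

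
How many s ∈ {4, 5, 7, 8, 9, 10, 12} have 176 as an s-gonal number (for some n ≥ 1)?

2

s = 4: P(4, 13) = 169 and P(4, 14) = 196; 176 is not s-gonal.
s = 5: P(5, 11) = 176. ✓
s = 7: P(7, 8) = 148 and P(7, 9) = 189; 176 is not s-gonal.
s = 8: P(8, 8) = 176. ✓
s = 9: P(9, 7) = 154 and P(9, 8) = 204; 176 is not s-gonal.
s = 10: P(10, 7) = 175 and P(10, 8) = 232; 176 is not s-gonal.
s = 12: P(12, 6) = 156 and P(12, 7) = 217; 176 is not s-gonal.
Hits: s ∈ {5, 8} → 2.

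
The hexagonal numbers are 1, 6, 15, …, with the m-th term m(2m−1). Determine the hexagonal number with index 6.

66

The 6th hexagonal number is n(2n−1) with n = 6.
6·(2·6 − 1) = 6·11 = 66.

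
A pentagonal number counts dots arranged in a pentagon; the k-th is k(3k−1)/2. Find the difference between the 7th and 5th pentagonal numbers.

7·(3·7 − 1)/2 = 70 and 5·(3·5 − 1)/2 = 35.
Difference: 70 − 35 = 35.

35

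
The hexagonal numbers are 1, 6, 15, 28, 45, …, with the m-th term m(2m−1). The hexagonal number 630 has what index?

Set n(2n−1) = 630, giving 2n² − n − 630 = 0.
The discriminant is 1 + 8·630 = 5041, and √5041 = 71.
So n = (1 + 71) / 4 = 72/4 = 18.

18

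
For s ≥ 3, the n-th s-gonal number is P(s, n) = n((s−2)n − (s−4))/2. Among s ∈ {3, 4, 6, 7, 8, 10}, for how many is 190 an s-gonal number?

s = 3: P(3, 19) = 190. ✓
s = 4: P(4, 13) = 169 and P(4, 14) = 196; 190 is not s-gonal.
s = 6: P(6, 10) = 190. ✓
s = 7: P(7, 9) = 189 and P(7, 10) = 235; 190 is not s-gonal.
s = 8: P(8, 8) = 176 and P(8, 9) = 225; 190 is not s-gonal.
s = 10: P(10, 7) = 175 and P(10, 8) = 232; 190 is not s-gonal.
Hits: s ∈ {3, 6} → 2.

2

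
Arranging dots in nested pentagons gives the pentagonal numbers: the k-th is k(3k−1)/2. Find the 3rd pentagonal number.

12

The 3rd pentagonal number is n(3n−1)/2 with n = 3.
3·(3·3 − 1)/2 = 3·8/2 = 3·4 = 12.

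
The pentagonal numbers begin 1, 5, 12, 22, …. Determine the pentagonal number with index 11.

176

The 11th pentagonal number is n(3n−1)/2 with n = 11.
11·(3·11 − 1)/2 = 11·32/2 = 11·16 = 176.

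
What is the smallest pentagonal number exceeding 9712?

9801

Solve n(3n−1)/2 > 9712 for integer n.
The largest n with value ≤ 9712 is 80 (since 9560 ≤ 9712 < 9801), so the first above is n = 81, value 9801.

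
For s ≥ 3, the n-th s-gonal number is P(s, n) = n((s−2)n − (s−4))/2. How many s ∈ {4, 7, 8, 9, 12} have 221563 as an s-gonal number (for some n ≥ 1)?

1

s = 4: P(4, 470) = 220900 and P(4, 471) = 221841; 221563 is not s-gonal.
s = 7: P(7, 298) = 221563. ✓
s = 8: P(8, 272) = 221408 and P(8, 273) = 223041; 221563 is not s-gonal.
s = 9: P(9, 251) = 219876 and P(9, 252) = 221634; 221563 is not s-gonal.
s = 12: P(12, 210) = 219660 and P(12, 211) = 221761; 221563 is not s-gonal.
Hits: s ∈ {7} → 1.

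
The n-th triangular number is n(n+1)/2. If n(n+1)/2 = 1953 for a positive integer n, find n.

Set n(n+1)/2 = 1953, giving n² + n − 3906 = 0.
So n = (-1 + 125) / 2 = 124/2 = 62.

62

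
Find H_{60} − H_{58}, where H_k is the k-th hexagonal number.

60·(2·60 − 1) = 7140 and 58·(2·58 − 1) = 6670.
Difference: 7140 − 6670 = 470.

470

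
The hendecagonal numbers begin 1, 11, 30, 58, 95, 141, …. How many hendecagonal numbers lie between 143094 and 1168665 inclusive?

332

The n-th hendecagonal number is n(9n−7)/2.
Smallest index with value ≥ 143094: n = 179 (giving 143558).
Largest index with value ≤ 1168665: n = 510 (giving 1168665).
Indices 179 through 510: 332 terms.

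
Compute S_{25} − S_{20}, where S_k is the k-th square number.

225

25² = 625 and 20² = 400.
Difference: 625 − 400 = 225.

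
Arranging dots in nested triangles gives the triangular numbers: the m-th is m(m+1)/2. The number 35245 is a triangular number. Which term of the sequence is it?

265

Set n(n+1)/2 = 35245, giving n² + n − 70490 = 0.
The discriminant is 1 + 8·35245 = 281961, and √281961 = 531.
So n = (-1 + 531) / 2 = 530/2 = 265.
Check: 265·266/2 = 35245. ✓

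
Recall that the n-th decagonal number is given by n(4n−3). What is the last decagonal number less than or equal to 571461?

570402

Solve n(4n−3) ≤ 571461 for integer n.
n = 378 gives 570402 ≤ 571461, while n = 379 gives 573427 > 571461; so the answer is 570402.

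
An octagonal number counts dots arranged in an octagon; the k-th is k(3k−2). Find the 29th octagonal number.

The 29th octagonal number is n(3n−2) with n = 29.
29·(3·29 − 2) = 29·85 = 2465.

2465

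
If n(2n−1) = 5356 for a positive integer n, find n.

52

Set n(2n−1) = 5356, giving 2n² − n − 5356 = 0.
The discriminant is 1 + 8·5356 = 42849, and √42849 = 207.
So n = (1 + 207) / 4 = 208/4 = 52.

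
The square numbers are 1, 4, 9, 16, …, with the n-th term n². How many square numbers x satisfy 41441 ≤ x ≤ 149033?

The n-th square number is n².
Smallest index with value ≥ 41441: n = 204 (giving 41616).
Largest index with value ≤ 149033: n = 386 (giving 148996).
Indices 204 through 386: 183 terms.

183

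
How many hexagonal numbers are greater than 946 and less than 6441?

The n-th hexagonal number is n(2n−1).
Smallest index with value > 946: n = 23 (giving 1035).
Largest index with value < 6441: n = 56 (giving 6216).
Indices 23 through 56: 34 terms.

34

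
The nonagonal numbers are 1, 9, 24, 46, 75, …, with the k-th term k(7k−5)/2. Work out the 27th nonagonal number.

2484

The 27th nonagonal number is n(7n−5)/2 with n = 27.
27·(7·27 − 5)/2 = 27·184/2 = 27·92 = 2484.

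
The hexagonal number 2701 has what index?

37

Set n(2n−1) = 2701, giving 2n² − n − 2701 = 0.
So n = (1 + 147) / 4 = 148/4 = 37.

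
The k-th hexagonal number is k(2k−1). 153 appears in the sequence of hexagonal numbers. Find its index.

9

Set n(2n−1) = 153, giving 2n² − n − 153 = 0.
The discriminant is 1 + 8·153 = 1225, and √1225 = 35.
So n = (1 + 35) / 4 = 36/4 = 9.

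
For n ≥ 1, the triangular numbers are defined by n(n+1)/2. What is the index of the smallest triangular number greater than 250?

Solve n(n+1)/2 > 250 for integer n.
The largest n with value ≤ 250 is 21 (since 231 ≤ 250 < 253), so the first above is n = 22, value 253.

22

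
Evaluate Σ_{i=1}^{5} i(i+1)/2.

35

Σ i(i+1)/2 = (Σi² + Σi) / 2 over i = 1..5.
Σi = 15 and Σi² = 55.
(1·55 + 1·15) / 2 = 70/2 = 35.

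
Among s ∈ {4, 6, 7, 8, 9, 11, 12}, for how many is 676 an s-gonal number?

1

s = 4: P(4, 26) = 676. ✓
s = 6: P(6, 18) = 630 and P(6, 19) = 703; 676 is not s-gonal.
s = 7: P(7, 16) = 616 and P(7, 17) = 697; 676 is not s-gonal.
s = 8: P(8, 15) = 645 and P(8, 16) = 736; 676 is not s-gonal.
s = 9: P(9, 14) = 651 and P(9, 15) = 750; 676 is not s-gonal.
s = 11: P(11, 12) = 606 and P(11, 13) = 715; 676 is not s-gonal.
s = 12: P(12, 12) = 672 and P(12, 13) = 793; 676 is not s-gonal.
Hits: s ∈ {4} → 1.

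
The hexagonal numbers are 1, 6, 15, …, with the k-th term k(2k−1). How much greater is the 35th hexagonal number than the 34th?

Consecutive hexagonal numbers differ by 4n − 3: here 4·35 − 3 = 137.

137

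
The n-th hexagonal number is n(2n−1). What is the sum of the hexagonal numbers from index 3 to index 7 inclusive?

245

Σ i(2i−1) = 2Σi² − Σi over i = 3..7.
Σi = 28 − 3 = 25 and Σi² = 140 − 5 = 135.
2·135 − 1·25 = 245.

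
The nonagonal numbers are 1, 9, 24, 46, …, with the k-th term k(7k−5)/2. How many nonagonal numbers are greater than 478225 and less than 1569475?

299

The n-th nonagonal number is n(7n−5)/2.
Smallest index with value > 478225: n = 371 (giving 480816).
Largest index with value < 1569475: n = 669 (giving 1564791).
Indices 371 through 669: 299 terms.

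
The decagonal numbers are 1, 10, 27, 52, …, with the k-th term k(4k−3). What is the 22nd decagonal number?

The 22nd decagonal number is n(4n−3) with n = 22.
22·(4·22 − 3) = 22·85 = 1870.

1870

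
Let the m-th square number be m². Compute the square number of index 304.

92416

304² = 92416.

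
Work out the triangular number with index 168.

14196

The 168th triangular number is n(n+1)/2 with n = 168.
168·169/2 = 28392/2 = 14196.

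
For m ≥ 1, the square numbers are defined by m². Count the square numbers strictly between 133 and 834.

The n-th square number is n².
Smallest index with value > 133: n = 12 (giving 144).
Largest index with value < 834: n = 28 (giving 784).
Indices 12 through 28: 17 terms.

17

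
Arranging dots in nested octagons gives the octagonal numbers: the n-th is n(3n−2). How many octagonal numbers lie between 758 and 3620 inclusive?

The n-th octagonal number is n(3n−2).
Smallest index with value ≥ 758: n = 17 (giving 833).
Largest index with value ≤ 3620: n = 35 (giving 3605).
Indices 17 through 35: 19 terms.

19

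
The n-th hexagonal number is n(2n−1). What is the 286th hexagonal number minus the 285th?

1141

Consecutive hexagonal numbers differ by 4n − 3: here 4·286 − 3 = 1141.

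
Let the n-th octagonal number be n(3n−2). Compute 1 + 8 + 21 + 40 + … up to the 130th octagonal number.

2205385

Σ i(3i−2) = 3Σi² − 2Σi over i = 1..130.
Σi = 8515 and Σi² = 740805.
3·740805 − 2·8515 = 2205385.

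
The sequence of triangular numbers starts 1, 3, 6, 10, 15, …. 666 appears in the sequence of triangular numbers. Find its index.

Set n(n+1)/2 = 666, giving n² + n − 1332 = 0.
The discriminant is 1 + 8·666 = 5329, and √5329 = 73.
So n = (-1 + 73) / 2 = 72/2 = 36.

36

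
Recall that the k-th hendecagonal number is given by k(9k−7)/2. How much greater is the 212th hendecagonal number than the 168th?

212·(9·212 − 7)/2 = 201506 and 168·(9·168 − 7)/2 = 126420.
Difference: 201506 − 126420 = 75086.

75086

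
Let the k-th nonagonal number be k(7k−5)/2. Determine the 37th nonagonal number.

4699

37·(7·37 − 5)/2 = 37·254/2 = 37·127 = 4699.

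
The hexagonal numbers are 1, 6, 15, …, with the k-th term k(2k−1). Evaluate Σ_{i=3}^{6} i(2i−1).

154

Σ i(2i−1) = 2Σi² − Σi over i = 3..6.
Σi = 21 − 3 = 18 and Σi² = 91 − 5 = 86.
2·86 − 1·18 = 154.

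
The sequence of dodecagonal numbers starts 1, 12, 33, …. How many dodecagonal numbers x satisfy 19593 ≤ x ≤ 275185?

The n-th dodecagonal number is n(5n−4).
Smallest index with value ≥ 19593: n = 63 (giving 19593).
Largest index with value ≤ 275185: n = 235 (giving 275185).
Indices 63 through 235: 173 terms.

173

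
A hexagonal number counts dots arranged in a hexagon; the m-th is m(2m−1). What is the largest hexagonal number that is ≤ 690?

630

Solve n(2n−1) ≤ 690 for integer n.
n = 18 gives 630 ≤ 690, while n = 19 gives 703 > 690; so the answer is 630.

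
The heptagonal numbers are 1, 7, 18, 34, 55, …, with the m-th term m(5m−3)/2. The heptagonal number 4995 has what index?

45

Set n(5n−3)/2 = 4995, giving 5n² − 3n − 9990 = 0.
So n = (3 + 447) / 10 = 450/10 = 45.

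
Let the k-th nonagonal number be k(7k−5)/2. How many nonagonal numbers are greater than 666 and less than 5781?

The n-th nonagonal number is n(7n−5)/2.
Smallest index with value > 666: n = 15 (giving 750).
Largest index with value < 5781: n = 40 (giving 5500).
Indices 15 through 40: 26 terms.

26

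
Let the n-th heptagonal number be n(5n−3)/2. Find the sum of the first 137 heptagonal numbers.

2152133

Σ i(5i−3)/2 = (5Σi² − 3Σi) / 2 over i = 1..137.
Σi = 9453 and Σi² = 866525.
(5·866525 − 3·9453) / 2 = 4304266/2 = 2152133.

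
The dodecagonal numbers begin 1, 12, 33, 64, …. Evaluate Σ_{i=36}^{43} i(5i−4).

Σ i(5i−4) = 5Σi² − 4Σi over i = 36..43.
Σi = 946 − 630 = 316 and Σi² = 27434 − 14910 = 12524.
5·12524 − 4·316 = 61356.

61356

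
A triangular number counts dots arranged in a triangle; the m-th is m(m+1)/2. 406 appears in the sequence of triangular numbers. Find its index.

Set n(n+1)/2 = 406, giving n² + n − 812 = 0.
So n = (-1 + 57) / 2 = 56/2 = 28.

28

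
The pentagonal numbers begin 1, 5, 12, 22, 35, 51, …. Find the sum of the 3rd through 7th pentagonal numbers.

Σ i(3i−1)/2 = (3Σi² − Σi) / 2 over i = 3..7.
Σi = 28 − 3 = 25 and Σi² = 140 − 5 = 135.
(3·135 − 1·25) / 2 = 380/2 = 190.

190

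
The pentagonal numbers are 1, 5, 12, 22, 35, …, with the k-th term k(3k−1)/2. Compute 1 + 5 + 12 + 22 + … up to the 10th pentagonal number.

550

Σ i(3i−1)/2 = (3Σi² − Σi) / 2 over i = 1..10.
Σi = 55 and Σi² = 385.
(3·385 − 1·55) / 2 = 1100/2 = 550.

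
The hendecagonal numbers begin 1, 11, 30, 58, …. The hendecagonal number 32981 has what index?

86

Set n(9n−7)/2 = 32981, giving 9n² − 7n − 65962 = 0.
The discriminant is 49 + 72·32981 = 2374681, and √2374681 = 1541.
So n = (7 + 1541) / 18 = 1548/18 = 86.
Check: 86·(9·86 − 7)/2 = 32981. ✓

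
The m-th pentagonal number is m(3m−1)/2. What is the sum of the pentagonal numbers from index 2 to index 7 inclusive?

195

Σ i(3i−1)/2 = (3Σi² − Σi) / 2 over i = 2..7.
Σi = 28 − 1 = 27 and Σi² = 140 − 1 = 139.
(3·139 − 1·27) / 2 = 390/2 = 195.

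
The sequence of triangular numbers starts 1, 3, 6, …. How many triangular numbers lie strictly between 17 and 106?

9

The n-th triangular number is n(n+1)/2.
Smallest index with value > 17: n = 6 (giving 21).
Largest index with value < 106: n = 14 (giving 105).
Indices 6 through 14: 9 terms.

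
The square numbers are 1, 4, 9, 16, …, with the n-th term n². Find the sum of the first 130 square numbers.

Σ_{i=1}^{130} i² = 130·131·261/6 = 740805.

740805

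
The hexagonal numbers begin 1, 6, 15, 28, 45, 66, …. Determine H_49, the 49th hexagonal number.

4753

49·(2·49 − 1) = 49·97 = 4753.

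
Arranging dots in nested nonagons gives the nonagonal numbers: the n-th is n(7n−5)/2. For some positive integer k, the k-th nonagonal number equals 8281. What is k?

49

Set n(7n−5)/2 = 8281, giving 7n² − 5n − 16562 = 0.
The discriminant is 25 + 56·8281 = 463761, and √463761 = 681.
So n = (5 + 681) / 14 = 686/14 = 49.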